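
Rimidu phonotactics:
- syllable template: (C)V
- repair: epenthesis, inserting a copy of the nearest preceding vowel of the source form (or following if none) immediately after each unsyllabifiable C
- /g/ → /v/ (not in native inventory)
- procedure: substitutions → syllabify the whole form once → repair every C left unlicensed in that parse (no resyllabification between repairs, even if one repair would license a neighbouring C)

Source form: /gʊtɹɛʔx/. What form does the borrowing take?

Substitution: /g/ → /v/, giving /vʊtɹɛʔx/.
Under (C)V, the unsyllabifiable consonants are /t/, /ʔ/, /x/ (no codas are permitted; onsets are limited to one consonant).
Inserting the epenthetic vowel yields /t/ → /tʊ/, /ʔ/ → /ʔɛ/, /x/ → /xɛ/.

vʊtʊɹɛʔɛxɛ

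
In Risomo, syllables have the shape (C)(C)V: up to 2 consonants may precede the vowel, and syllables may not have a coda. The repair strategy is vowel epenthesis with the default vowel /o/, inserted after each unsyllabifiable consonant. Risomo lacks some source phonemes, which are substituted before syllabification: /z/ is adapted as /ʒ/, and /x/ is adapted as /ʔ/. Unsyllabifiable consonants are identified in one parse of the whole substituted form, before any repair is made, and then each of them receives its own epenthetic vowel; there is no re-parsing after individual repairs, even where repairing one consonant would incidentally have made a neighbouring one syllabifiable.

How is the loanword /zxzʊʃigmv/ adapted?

Substitution: /z/ → /ʒ/, /x/ → /ʔ/, giving /ʒʔʒʊʃigmv/.
The consonants /ʒ/, /g/, /m/, /v/ cannot be parsed into a legal (C)(C)V syllable (no codas are permitted; onsets may contain at most 2 consonants).
Inserting the epenthetic vowel yields /ʒ/ → /ʒo/, /g/ → /go/, /m/ → /mo/, /v/ → /vo/.

ʒoʔʒʊʃigomovo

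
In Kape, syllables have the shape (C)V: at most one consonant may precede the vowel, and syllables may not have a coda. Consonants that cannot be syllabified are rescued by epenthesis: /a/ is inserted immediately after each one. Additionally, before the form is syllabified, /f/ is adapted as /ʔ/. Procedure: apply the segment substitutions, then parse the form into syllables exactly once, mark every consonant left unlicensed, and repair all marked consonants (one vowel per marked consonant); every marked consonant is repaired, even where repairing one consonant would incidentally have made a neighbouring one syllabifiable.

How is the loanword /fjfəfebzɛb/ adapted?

Substitution: /f/ → /ʔ/, giving /ʔjʔəʔebzɛb/.
Under (C)V, the unsyllabifiable consonants are /ʔ/, /j/, /b/, /b/ (no codas are permitted; onsets are limited to one consonant).
Inserting the epenthetic vowel yields /ʔ/ → /ʔa/, /j/ → /ja/, /b/ → /ba/, /b/ → /ba/.

ʔajaʔəʔebazɛba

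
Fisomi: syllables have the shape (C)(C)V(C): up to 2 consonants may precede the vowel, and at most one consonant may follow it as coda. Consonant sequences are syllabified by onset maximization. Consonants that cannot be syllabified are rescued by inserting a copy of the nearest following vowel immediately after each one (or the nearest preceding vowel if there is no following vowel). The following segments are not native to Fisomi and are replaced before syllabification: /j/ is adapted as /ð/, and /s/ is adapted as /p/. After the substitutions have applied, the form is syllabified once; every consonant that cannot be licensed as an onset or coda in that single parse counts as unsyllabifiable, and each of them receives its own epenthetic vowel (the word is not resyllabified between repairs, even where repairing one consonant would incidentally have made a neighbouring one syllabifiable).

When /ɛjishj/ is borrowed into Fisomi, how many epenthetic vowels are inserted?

2

After substitution the input is /ɛðiphð/.
The unsyllabifiable consonants are /h/, /ð/; each receives one epenthetic vowel.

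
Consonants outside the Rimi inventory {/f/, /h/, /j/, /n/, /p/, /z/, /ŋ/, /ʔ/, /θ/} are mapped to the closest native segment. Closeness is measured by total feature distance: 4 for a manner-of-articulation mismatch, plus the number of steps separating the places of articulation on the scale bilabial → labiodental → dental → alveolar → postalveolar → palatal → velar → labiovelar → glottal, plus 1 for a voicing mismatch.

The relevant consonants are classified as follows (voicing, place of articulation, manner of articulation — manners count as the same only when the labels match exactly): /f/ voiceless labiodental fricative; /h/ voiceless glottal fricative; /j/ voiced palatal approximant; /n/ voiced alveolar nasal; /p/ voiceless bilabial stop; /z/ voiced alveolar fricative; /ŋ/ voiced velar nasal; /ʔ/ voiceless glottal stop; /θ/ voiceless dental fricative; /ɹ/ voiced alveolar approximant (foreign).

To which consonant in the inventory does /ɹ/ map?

/j/ is closest: same manner (approximant), place distance 2 (alveolar→palatal), same voicing; total 2. Next closest is /n/ at distance 4.

j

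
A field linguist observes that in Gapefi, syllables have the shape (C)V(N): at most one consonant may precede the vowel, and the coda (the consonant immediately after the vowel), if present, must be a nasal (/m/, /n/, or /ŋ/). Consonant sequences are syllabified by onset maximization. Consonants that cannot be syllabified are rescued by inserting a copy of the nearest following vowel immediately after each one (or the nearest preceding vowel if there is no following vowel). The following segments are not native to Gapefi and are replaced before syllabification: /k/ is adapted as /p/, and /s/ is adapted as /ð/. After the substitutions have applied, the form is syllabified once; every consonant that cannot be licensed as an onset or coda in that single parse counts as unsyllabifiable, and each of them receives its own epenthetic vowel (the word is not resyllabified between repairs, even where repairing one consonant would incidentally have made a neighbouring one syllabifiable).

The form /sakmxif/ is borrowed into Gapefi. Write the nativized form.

Substitution: /s/ → /ð/, /k/ → /p/, giving /ðapmxif/.
Under (C)V(N), the unsyllabifiable consonants are /p/, /m/, /f/ (only a nasal (/m/, /n/, or /ŋ/) is licensed in coda position; onsets are limited to one consonant).
Epenthesis after each stranded consonant: /p/ → /pi/, /m/ → /mi/, /f/ → /fi/.

ðapimixifi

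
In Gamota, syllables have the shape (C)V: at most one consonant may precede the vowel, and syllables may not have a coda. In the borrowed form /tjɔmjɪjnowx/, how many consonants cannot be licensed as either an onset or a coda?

5

Under (C)V, the unsyllabifiable consonants are /t/, /m/, /j/, /w/, /x/ (no codas are permitted; onsets are limited to one consonant).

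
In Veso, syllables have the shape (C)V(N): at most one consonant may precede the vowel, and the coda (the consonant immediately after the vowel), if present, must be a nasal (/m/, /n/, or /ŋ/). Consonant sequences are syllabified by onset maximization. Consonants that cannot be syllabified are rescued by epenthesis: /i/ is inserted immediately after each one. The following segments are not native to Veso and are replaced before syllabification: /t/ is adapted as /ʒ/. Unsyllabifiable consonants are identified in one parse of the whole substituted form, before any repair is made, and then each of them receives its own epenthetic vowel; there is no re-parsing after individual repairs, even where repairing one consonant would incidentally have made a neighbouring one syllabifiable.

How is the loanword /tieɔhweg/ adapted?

Substitution: /t/ → /ʒ/, giving /ʒieɔhweg/.
Syllabifying with onset maximization leaves /h/, /g/ stranded (only a nasal (/m/, /n/, or /ŋ/) is licensed in coda position; onsets are limited to one consonant).
Epenthesis after each stranded consonant: /h/ → /hi/, /g/ → /gi/.

ʒieɔhiwegi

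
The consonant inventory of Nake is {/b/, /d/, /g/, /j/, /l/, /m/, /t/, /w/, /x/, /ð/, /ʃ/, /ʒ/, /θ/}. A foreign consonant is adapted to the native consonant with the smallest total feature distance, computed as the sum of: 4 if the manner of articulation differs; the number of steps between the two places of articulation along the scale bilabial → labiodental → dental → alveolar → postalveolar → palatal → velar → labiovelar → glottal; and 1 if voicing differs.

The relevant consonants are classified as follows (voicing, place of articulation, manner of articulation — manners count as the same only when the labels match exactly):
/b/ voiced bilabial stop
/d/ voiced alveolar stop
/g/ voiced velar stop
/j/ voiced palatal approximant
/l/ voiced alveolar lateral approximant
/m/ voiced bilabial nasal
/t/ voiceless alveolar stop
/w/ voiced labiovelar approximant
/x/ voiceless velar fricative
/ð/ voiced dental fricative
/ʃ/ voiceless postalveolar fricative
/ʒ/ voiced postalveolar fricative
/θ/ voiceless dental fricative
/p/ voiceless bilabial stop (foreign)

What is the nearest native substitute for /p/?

/b/ is closest: same manner (stop), place distance 0 (bilabial→bilabial), voicing differs (+1); total 1. Next closest is /t/ at distance 3.

b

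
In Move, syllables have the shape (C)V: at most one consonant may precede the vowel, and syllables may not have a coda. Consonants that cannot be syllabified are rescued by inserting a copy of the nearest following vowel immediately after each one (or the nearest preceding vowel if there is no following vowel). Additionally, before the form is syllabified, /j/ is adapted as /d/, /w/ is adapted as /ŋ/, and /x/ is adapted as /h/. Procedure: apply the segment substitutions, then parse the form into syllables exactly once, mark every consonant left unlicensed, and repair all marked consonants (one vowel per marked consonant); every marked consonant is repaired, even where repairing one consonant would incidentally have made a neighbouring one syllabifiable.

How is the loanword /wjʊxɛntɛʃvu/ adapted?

ŋʊdʊhɛnɛtɛʃuvu

Substitution: /w/ → /ŋ/, /j/ → /d/, /x/ → /h/, giving /ŋdʊhɛntɛʃvu/.
Under (C)V, the unsyllabifiable consonants are /ŋ/, /n/, /ʃ/ (no codas are permitted; onsets are limited to one consonant).
Epenthesis after each stranded consonant: /ŋ/ → /ŋʊ/, /n/ → /nɛ/, /ʃ/ → /ʃu/.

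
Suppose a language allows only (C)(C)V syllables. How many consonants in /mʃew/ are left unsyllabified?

The consonants /w/ cannot be parsed into a legal (C)(C)V syllable (no codas are permitted; onsets may contain at most 2 consonants).

1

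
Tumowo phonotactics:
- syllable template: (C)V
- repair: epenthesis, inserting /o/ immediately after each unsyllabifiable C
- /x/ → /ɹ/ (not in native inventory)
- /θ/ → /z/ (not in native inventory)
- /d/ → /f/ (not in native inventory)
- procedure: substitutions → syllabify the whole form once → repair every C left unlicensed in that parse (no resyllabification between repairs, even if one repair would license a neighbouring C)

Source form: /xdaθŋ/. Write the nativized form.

Substitution: /x/ → /ɹ/, /d/ → /f/, /θ/ → /z/, giving /ɹfazŋ/.
Under (C)V, the unsyllabifiable consonants are /ɹ/, /z/, /ŋ/ (no codas are permitted; onsets are limited to one consonant).
Each unlicensed consonant becomes the onset of a new syllable: /ɹ/ → /ɹo/, /z/ → /zo/, /ŋ/ → /ŋo/.

ɹofazoŋo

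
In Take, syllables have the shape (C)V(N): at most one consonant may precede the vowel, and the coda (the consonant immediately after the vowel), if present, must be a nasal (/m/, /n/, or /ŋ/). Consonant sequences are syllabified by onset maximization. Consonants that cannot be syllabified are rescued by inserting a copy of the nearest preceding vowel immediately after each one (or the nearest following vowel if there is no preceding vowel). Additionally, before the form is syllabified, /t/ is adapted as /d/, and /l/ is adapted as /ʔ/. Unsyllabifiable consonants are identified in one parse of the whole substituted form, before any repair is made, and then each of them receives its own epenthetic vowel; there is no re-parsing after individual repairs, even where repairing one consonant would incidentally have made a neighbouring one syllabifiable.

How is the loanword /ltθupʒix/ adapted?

ʔuduθupuʒixi

Substitution: /l/ → /ʔ/, /t/ → /d/, giving /ʔdθupʒix/.
The consonants /ʔ/, /d/, /p/, /x/ cannot be parsed into a legal (C)V(N) syllable (only a nasal (/m/, /n/, or /ŋ/) is licensed in coda position; onsets are limited to one consonant).
Inserting the epenthetic vowel yields /ʔ/ → /ʔu/, /d/ → /du/, /p/ → /pu/, /x/ → /xi/.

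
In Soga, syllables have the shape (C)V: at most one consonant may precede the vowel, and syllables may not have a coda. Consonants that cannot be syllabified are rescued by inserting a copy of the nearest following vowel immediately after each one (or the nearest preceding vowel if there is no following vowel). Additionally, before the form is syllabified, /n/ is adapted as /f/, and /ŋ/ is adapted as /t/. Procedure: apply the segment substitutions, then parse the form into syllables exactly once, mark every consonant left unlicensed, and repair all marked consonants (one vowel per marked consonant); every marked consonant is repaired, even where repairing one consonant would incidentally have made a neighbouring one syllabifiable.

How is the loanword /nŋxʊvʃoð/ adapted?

Substitution: /n/ → /f/, /ŋ/ → /t/, giving /ftxʊvʃoð/.
Syllabifying with onset maximization leaves /f/, /t/, /v/, /ð/ stranded (no codas are permitted; onsets are limited to one consonant).
Epenthesis after each stranded consonant: /f/ → /fʊ/, /t/ → /tʊ/, /v/ → /vo/, /ð/ → /ðo/.

fʊtʊxʊvoʃoðo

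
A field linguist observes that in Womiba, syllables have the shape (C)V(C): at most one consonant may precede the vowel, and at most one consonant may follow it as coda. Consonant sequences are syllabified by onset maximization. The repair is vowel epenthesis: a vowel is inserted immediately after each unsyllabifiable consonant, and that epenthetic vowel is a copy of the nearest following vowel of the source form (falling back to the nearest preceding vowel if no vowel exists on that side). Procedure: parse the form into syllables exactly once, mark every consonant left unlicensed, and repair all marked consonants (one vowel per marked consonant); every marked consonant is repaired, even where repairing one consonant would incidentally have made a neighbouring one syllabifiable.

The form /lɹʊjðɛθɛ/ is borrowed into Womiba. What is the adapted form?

The consonants /l/ cannot be parsed into a legal (C)V(C) syllable (at most one coda consonant is licensed; onsets are limited to one consonant).
Each unlicensed consonant becomes the onset of a new syllable: /l/ → /lʊ/.

lʊɹʊjðɛθɛ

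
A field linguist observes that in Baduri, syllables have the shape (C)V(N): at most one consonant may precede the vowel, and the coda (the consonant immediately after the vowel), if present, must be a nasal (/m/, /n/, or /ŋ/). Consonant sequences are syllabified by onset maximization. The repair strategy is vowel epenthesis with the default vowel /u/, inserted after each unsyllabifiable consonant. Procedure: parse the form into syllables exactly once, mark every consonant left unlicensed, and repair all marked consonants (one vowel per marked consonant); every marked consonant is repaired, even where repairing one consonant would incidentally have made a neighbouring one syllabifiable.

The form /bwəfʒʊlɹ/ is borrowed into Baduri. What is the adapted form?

buwəfuʒʊluɹu

The consonants /b/, /f/, /l/, /ɹ/ cannot be parsed into a legal (C)V(N) syllable (only a nasal (/m/, /n/, or /ŋ/) is licensed in coda position; onsets are limited to one consonant).
Each unlicensed consonant becomes the onset of a new syllable: /b/ → /bu/, /f/ → /fu/, /l/ → /lu/, /ɹ/ → /ɹu/.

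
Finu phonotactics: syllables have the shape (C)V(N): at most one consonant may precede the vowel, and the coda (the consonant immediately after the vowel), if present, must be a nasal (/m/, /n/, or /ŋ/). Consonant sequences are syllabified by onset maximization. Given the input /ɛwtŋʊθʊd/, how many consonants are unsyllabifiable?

Under (C)V(N), the unsyllabifiable consonants are /w/, /t/, /d/ (only a nasal (/m/, /n/, or /ŋ/) is licensed in coda position; onsets are limited to one consonant).

3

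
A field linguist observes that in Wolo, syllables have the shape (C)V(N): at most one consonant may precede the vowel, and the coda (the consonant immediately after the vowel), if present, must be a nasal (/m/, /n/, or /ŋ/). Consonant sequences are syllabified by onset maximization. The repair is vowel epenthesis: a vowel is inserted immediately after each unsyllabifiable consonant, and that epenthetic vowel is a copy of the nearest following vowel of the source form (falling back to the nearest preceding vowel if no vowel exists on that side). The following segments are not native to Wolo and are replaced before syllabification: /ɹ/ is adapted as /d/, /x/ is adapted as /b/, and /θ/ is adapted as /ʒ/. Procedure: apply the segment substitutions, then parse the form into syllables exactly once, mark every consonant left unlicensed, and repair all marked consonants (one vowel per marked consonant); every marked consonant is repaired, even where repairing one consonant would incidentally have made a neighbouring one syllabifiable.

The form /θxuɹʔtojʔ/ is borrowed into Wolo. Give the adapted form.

Substitution: /θ/ → /ʒ/, /x/ → /b/, /ɹ/ → /d/, giving /ʒbudʔtojʔ/.
Syllabifying with onset maximization leaves /ʒ/, /d/, /ʔ/, /j/, /ʔ/ stranded (only a nasal (/m/, /n/, or /ŋ/) is licensed in coda position; onsets are limited to one consonant).
Each unlicensed consonant becomes the onset of a new syllable: /ʒ/ → /ʒu/, /d/ → /do/, /ʔ/ → /ʔo/, /j/ → /jo/, /ʔ/ → /ʔo/.

ʒubudoʔotojoʔo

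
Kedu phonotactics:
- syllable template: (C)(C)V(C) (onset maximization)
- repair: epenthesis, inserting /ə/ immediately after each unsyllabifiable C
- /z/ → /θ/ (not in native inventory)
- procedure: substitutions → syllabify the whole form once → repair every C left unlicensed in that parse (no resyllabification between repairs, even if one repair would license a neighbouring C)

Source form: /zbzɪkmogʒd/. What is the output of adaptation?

Substitution: /z/ → /θ/, giving /θbθɪkmogʒd/.
Syllabifying with onset maximization leaves /θ/, /ʒ/, /d/ stranded (at most one coda consonant is licensed; onsets may contain at most 2 consonants).
Each unlicensed consonant becomes the onset of a new syllable: /θ/ → /θə/, /ʒ/ → /ʒə/, /d/ → /də/.

θəbθɪkmogʒədə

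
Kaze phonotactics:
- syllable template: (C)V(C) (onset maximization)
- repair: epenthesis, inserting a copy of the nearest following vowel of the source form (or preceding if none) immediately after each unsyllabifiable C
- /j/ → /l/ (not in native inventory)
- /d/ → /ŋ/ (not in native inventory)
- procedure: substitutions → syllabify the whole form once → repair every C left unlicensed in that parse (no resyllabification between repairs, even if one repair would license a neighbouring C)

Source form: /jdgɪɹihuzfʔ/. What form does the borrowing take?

Substitution: /j/ → /l/, /d/ → /ŋ/, giving /lŋgɪɹihuzfʔ/.
Under (C)V(C), the unsyllabifiable consonants are /l/, /ŋ/, /f/, /ʔ/ (at most one coda consonant is licensed; onsets are limited to one consonant).
Inserting the epenthetic vowel yields /l/ → /lɪ/, /ŋ/ → /ŋɪ/, /f/ → /fu/, /ʔ/ → /ʔu/.

lɪŋɪgɪɹihuzfuʔu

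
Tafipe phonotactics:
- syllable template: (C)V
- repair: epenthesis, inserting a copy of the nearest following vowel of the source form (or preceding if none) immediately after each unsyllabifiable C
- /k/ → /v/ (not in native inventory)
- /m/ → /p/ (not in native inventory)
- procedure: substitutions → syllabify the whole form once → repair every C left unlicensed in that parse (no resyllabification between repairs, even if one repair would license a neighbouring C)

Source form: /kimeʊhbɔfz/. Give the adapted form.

Substitution: /k/ → /v/, /m/ → /p/, giving /vipeʊhbɔfz/.
Under (C)V, the unsyllabifiable consonants are /h/, /f/, /z/ (no codas are permitted; onsets are limited to one consonant).
Each unlicensed consonant becomes the onset of a new syllable: /h/ → /hɔ/, /f/ → /fɔ/, /z/ → /zɔ/.

vipeʊhɔbɔfɔzɔ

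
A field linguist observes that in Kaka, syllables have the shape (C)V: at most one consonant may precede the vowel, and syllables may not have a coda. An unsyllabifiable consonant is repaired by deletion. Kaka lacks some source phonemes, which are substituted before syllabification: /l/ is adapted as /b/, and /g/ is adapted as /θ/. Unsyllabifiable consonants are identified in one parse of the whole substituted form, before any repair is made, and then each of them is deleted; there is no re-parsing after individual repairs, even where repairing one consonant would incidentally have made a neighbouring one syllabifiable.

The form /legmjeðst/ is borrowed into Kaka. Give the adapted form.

Substitution: /l/ → /b/, /g/ → /θ/, giving /beθmjeðst/.
Under (C)V, the unsyllabifiable consonants are /θ/, /m/, /ð/, /s/, /t/ (no codas are permitted; onsets are limited to one consonant).
Deleting the stranded consonants removes /θ/, /m/, /ð/, /s/, /t/.

beje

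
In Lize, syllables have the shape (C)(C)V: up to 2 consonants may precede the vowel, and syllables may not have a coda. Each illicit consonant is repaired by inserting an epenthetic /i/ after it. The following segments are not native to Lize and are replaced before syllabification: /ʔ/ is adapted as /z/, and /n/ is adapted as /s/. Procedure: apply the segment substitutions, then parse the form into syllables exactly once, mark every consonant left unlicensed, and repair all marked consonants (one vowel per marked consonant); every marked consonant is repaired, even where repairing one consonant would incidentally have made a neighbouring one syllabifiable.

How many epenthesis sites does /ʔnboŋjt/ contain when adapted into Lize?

After substitution the input is /zsboŋjt/.
The unsyllabifiable consonants are /z/, /ŋ/, /j/, /t/; each receives one epenthetic vowel.

4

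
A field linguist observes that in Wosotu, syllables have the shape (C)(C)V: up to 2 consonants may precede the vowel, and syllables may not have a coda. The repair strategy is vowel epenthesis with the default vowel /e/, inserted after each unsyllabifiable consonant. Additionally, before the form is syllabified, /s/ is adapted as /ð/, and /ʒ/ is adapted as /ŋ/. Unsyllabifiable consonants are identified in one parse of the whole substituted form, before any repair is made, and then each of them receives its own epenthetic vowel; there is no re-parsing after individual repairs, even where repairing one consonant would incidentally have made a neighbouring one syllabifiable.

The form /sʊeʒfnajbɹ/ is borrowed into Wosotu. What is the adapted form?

ðʊeŋefnajebeɹe

Substitution: /s/ → /ð/, /ʒ/ → /ŋ/, giving /ðʊeŋfnajbɹ/.
The consonants /ŋ/, /j/, /b/, /ɹ/ cannot be parsed into a legal (C)(C)V syllable (no codas are permitted; onsets may contain at most 2 consonants).
Inserting the epenthetic vowel yields /ŋ/ → /ŋe/, /j/ → /je/, /b/ → /be/, /ɹ/ → /ɹe/.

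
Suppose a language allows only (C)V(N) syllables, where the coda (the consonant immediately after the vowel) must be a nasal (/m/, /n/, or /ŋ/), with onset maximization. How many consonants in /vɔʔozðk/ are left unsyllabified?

Syllabifying with onset maximization leaves /z/, /ð/, /k/ stranded (only a nasal (/m/, /n/, or /ŋ/) is licensed in coda position; onsets are limited to one consonant).

3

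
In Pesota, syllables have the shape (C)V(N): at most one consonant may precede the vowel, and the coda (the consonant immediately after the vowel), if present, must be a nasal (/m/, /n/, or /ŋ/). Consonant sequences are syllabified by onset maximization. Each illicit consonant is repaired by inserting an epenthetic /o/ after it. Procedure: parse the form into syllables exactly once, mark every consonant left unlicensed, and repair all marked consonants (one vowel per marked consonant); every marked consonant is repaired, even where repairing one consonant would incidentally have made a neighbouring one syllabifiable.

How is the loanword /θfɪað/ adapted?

The consonants /θ/, /ð/ cannot be parsed into a legal (C)V(N) syllable (only a nasal (/m/, /n/, or /ŋ/) is licensed in coda position; onsets are limited to one consonant).
Inserting the epenthetic vowel yields /θ/ → /θo/, /ð/ → /ðo/.

θofɪaðo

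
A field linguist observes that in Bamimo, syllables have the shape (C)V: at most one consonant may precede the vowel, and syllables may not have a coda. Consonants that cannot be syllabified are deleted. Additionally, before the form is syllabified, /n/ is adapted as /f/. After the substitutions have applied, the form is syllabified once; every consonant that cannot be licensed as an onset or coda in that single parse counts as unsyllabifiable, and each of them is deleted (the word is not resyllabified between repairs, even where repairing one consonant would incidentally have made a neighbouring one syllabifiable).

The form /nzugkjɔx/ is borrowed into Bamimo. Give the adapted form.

zujɔ

Substitution: /n/ → /f/, giving /fzugkjɔx/.
The consonants /f/, /g/, /k/, /x/ cannot be parsed into a legal (C)V syllable (no codas are permitted; onsets are limited to one consonant).
Deleting the stranded consonants removes /f/, /g/, /k/, /x/.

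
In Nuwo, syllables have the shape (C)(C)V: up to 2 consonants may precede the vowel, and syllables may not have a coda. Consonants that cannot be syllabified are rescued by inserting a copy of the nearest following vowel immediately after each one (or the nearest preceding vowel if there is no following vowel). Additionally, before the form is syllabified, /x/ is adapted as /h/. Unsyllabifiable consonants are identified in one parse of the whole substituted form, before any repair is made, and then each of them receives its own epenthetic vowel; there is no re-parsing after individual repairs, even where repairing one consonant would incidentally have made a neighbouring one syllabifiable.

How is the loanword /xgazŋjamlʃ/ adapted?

hgazaŋjamalaʃa

Substitution: /x/ → /h/, giving /hgazŋjamlʃ/.
Syllabifying with onset maximization leaves /z/, /m/, /l/, /ʃ/ stranded (no codas are permitted; onsets may contain at most 2 consonants).
Each unlicensed consonant becomes the onset of a new syllable: /z/ → /za/, /m/ → /ma/, /l/ → /la/, /ʃ/ → /ʃa/.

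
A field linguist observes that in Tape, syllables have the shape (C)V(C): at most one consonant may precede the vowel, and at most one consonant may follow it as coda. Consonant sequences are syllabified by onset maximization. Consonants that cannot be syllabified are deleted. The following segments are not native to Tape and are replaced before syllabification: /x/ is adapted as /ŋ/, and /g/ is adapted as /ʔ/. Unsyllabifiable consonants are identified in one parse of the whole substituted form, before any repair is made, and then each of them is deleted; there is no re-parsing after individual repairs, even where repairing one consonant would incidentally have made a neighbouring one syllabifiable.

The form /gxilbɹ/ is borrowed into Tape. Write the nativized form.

ŋil

Substitution: /g/ → /ʔ/, /x/ → /ŋ/, giving /ʔŋilbɹ/.
Under (C)V(C), the unsyllabifiable consonants are /ʔ/, /b/, /ɹ/ (at most one coda consonant is licensed; onsets are limited to one consonant).
Deleting the stranded consonants removes /ʔ/, /b/, /ɹ/.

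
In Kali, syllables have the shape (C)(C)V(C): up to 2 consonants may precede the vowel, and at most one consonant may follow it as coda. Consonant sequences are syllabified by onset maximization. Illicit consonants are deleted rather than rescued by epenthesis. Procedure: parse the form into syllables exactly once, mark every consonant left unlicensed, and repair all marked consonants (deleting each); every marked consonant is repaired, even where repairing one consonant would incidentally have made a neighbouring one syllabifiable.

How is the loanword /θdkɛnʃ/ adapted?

Syllabifying with onset maximization leaves /θ/, /ʃ/ stranded (at most one coda consonant is licensed; onsets may contain at most 2 consonants).
Deletion applies to /θ/, /ʃ/.

dkɛn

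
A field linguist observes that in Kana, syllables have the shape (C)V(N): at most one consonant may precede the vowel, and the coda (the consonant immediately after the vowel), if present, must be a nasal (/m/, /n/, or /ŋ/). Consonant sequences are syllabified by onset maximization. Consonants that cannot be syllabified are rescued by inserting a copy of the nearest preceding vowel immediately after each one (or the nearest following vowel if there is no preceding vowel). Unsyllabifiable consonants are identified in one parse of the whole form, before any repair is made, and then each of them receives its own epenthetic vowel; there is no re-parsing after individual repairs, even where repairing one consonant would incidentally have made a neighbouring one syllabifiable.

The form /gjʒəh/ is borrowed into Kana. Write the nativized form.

The consonants /g/, /j/, /h/ cannot be parsed into a legal (C)V(N) syllable (only a nasal (/m/, /n/, or /ŋ/) is licensed in coda position; onsets are limited to one consonant).
Epenthesis after each stranded consonant: /g/ → /gə/, /j/ → /jə/, /h/ → /hə/.

gəjəʒəhə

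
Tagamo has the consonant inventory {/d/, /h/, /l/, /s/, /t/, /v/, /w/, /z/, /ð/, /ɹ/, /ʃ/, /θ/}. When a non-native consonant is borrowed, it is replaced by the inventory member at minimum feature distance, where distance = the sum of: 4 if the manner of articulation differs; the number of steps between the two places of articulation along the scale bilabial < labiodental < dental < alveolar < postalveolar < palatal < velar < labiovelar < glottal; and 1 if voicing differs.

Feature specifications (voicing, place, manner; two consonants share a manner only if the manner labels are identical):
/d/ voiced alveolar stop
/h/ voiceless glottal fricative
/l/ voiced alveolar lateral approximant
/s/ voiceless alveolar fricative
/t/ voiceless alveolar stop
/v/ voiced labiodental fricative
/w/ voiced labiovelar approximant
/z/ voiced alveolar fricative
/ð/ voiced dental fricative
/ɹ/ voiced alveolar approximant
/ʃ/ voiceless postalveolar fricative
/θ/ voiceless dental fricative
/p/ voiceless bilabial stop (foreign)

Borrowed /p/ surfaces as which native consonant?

t

/t/ is closest: same manner (stop), place distance 3 (bilabial→alveolar), same voicing; total 3. Next closest is /d/ at distance 4.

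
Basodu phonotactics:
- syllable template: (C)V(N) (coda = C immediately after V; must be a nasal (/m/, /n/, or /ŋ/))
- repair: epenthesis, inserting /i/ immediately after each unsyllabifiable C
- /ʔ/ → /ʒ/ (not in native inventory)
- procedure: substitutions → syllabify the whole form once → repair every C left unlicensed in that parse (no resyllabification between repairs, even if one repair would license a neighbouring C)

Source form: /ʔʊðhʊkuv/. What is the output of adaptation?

Substitution: /ʔ/ → /ʒ/, giving /ʒʊðhʊkuv/.
The consonants /ð/, /v/ cannot be parsed into a legal (C)V(N) syllable (only a nasal (/m/, /n/, or /ŋ/) is licensed in coda position; onsets are limited to one consonant).
Each unlicensed consonant becomes the onset of a new syllable: /ð/ → /ði/, /v/ → /vi/.

ʒʊðihʊkuvi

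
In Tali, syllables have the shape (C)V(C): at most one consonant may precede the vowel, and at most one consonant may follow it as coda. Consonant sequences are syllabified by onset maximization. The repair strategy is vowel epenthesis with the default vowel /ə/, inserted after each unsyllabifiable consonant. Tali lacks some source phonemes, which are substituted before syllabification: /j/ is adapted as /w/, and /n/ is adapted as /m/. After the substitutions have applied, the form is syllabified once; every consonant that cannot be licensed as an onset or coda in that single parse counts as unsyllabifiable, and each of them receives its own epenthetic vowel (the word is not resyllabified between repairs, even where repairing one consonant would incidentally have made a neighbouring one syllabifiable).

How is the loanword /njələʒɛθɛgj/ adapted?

məwələʒɛθɛgwə

Substitution: /n/ → /m/, /j/ → /w/, giving /mwələʒɛθɛgw/.
Under (C)V(C), the unsyllabifiable consonants are /m/, /w/ (at most one coda consonant is licensed; onsets are limited to one consonant).
Inserting the epenthetic vowel yields /m/ → /mə/, /w/ → /wə/.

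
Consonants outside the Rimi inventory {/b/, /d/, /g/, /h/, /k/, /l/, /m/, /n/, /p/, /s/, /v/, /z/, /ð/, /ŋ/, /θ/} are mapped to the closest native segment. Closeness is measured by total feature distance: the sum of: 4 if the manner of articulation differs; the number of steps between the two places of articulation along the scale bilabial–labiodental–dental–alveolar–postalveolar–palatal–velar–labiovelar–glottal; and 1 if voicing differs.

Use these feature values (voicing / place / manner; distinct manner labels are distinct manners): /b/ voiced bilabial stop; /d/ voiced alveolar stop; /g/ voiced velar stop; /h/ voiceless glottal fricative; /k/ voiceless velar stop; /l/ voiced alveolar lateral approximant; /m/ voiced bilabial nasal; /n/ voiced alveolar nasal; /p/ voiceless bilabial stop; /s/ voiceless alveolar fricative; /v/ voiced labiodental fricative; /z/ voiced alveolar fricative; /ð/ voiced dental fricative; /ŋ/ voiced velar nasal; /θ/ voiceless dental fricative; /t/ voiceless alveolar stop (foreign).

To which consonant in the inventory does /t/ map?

d

/d/ is closest: same manner (stop), place distance 0 (alveolar→alveolar), voicing differs (+1); total 1. Next closest is /k/ at distance 3.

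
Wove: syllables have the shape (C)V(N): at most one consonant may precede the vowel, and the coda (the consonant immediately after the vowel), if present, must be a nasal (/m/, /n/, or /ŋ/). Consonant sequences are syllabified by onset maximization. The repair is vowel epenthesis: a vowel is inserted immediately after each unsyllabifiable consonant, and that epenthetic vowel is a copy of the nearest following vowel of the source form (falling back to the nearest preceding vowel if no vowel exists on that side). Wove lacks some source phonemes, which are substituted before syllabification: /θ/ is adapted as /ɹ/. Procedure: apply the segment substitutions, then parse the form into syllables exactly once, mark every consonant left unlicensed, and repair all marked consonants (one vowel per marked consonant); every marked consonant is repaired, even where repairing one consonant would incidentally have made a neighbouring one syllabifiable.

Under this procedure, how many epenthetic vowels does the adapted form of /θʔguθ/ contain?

After substitution the input is /ɹʔguɹ/.
The unsyllabifiable consonants are /ɹ/, /ʔ/, /ɹ/; each receives one epenthetic vowel.

3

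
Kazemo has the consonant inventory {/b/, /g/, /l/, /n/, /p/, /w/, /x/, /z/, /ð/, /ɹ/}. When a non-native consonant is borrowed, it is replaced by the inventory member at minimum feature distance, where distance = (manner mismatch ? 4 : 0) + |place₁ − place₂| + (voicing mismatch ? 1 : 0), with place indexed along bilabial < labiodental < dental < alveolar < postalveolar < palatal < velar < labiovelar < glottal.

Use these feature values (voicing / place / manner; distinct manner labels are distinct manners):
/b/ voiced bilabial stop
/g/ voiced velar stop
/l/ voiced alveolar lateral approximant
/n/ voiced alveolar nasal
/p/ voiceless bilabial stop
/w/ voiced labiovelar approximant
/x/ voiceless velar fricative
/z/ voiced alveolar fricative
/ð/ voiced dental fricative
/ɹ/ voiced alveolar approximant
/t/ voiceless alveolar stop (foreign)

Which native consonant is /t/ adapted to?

/p/ is closest: same manner (stop), place distance 3 (alveolar→bilabial), same voicing; total 3. Next closest is /b/ at distance 4.

p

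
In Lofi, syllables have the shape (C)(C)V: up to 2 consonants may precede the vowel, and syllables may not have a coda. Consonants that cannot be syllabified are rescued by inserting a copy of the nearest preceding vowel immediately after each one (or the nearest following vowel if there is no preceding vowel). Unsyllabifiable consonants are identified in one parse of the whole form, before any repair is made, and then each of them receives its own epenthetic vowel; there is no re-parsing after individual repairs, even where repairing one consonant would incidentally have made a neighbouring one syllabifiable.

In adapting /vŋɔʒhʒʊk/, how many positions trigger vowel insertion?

The unsyllabifiable consonants are /ʒ/, /k/; each receives one epenthetic vowel.

2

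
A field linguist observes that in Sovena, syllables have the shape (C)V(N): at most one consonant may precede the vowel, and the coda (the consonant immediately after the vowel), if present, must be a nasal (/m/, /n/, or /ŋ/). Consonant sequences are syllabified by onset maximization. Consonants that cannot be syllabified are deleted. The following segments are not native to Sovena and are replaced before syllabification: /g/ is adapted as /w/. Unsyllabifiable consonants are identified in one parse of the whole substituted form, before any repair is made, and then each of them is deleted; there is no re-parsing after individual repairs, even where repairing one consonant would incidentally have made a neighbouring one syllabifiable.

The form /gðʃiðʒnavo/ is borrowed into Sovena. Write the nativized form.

ʃinavo

Substitution: /g/ → /w/, giving /wðʃiðʒnavo/.
Syllabifying with onset maximization leaves /w/, /ð/, /ð/, /ʒ/ stranded (only a nasal (/m/, /n/, or /ŋ/) is licensed in coda position; onsets are limited to one consonant).
Each unlicensed consonant is deleted: /w/, /ð/, /ð/, /ʒ/.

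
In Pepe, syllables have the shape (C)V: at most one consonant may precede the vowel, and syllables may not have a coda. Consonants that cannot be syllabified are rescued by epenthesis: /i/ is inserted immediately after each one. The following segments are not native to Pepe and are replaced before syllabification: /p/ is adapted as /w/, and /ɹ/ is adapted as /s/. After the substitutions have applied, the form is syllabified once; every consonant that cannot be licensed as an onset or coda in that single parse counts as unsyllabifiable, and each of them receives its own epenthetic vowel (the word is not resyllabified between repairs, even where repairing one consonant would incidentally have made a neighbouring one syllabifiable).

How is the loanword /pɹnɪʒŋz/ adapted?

wisinɪʒiŋizi

Substitution: /p/ → /w/, /ɹ/ → /s/, giving /wsnɪʒŋz/.
Syllabifying with onset maximization leaves /w/, /s/, /ʒ/, /ŋ/, /z/ stranded (no codas are permitted; onsets are limited to one consonant).
Inserting the epenthetic vowel yields /w/ → /wi/, /s/ → /si/, /ʒ/ → /ʒi/, /ŋ/ → /ŋi/, /z/ → /zi/.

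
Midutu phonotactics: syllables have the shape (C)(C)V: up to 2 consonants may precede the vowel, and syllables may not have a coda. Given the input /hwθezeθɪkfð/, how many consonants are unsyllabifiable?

Syllabifying with onset maximization leaves /h/, /k/, /f/, /ð/ stranded (no codas are permitted; onsets may contain at most 2 consonants).

4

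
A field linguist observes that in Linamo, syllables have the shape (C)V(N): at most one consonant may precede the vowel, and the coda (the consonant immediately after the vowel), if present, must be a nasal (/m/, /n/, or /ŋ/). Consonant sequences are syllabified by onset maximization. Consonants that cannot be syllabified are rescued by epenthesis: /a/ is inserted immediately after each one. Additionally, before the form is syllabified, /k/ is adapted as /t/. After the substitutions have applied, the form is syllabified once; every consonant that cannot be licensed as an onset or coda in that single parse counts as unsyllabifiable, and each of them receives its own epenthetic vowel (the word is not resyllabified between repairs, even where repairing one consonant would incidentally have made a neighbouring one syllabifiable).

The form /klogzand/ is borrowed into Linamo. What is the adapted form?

talogazanda

Substitution: /k/ → /t/, giving /tlogzand/.
Syllabifying with onset maximization leaves /t/, /g/, /d/ stranded (only a nasal (/m/, /n/, or /ŋ/) is licensed in coda position; onsets are limited to one consonant).
Inserting the epenthetic vowel yields /t/ → /ta/, /g/ → /ga/, /d/ → /da/.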